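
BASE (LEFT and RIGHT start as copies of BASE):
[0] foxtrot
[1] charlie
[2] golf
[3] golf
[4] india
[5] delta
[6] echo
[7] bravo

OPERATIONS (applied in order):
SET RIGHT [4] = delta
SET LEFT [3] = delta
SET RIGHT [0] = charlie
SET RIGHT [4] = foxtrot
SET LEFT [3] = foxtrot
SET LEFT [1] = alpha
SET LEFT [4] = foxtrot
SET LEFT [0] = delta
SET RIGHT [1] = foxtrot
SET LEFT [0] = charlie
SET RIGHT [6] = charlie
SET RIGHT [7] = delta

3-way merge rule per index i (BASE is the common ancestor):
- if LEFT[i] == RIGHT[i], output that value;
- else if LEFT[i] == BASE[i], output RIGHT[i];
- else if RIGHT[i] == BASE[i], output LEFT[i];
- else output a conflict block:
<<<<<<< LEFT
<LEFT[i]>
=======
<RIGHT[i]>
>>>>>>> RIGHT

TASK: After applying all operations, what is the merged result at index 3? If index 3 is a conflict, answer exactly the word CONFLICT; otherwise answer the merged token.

Answer: foxtrot

Derivation:
Final LEFT:  [charlie, alpha, golf, foxtrot, foxtrot, delta, echo, bravo]
Final RIGHT: [charlie, foxtrot, golf, golf, foxtrot, delta, charlie, delta]
i=0: L=charlie R=charlie -> agree -> charlie
i=1: BASE=charlie L=alpha R=foxtrot all differ -> CONFLICT
i=2: L=golf R=golf -> agree -> golf
i=3: L=foxtrot, R=golf=BASE -> take LEFT -> foxtrot
i=4: L=foxtrot R=foxtrot -> agree -> foxtrot
i=5: L=delta R=delta -> agree -> delta
i=6: L=echo=BASE, R=charlie -> take RIGHT -> charlie
i=7: L=bravo=BASE, R=delta -> take RIGHT -> delta
Index 3 -> foxtrot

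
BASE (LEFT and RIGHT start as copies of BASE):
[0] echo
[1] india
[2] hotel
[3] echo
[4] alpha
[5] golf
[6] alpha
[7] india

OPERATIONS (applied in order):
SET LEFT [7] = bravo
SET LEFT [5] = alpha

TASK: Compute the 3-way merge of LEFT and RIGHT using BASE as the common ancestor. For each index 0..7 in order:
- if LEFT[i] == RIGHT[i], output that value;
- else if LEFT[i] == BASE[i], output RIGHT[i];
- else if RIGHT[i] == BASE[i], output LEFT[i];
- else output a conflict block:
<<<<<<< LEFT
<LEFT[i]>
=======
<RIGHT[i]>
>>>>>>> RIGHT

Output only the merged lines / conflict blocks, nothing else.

Answer: echo
india
hotel
echo
alpha
alpha
alpha
bravo

Derivation:
Final LEFT:  [echo, india, hotel, echo, alpha, alpha, alpha, bravo]
Final RIGHT: [echo, india, hotel, echo, alpha, golf, alpha, india]
i=0: L=echo R=echo -> agree -> echo
i=1: L=india R=india -> agree -> india
i=2: L=hotel R=hotel -> agree -> hotel
i=3: L=echo R=echo -> agree -> echo
i=4: L=alpha R=alpha -> agree -> alpha
i=5: L=alpha, R=golf=BASE -> take LEFT -> alpha
i=6: L=alpha R=alpha -> agree -> alpha
i=7: L=bravo, R=india=BASE -> take LEFT -> bravo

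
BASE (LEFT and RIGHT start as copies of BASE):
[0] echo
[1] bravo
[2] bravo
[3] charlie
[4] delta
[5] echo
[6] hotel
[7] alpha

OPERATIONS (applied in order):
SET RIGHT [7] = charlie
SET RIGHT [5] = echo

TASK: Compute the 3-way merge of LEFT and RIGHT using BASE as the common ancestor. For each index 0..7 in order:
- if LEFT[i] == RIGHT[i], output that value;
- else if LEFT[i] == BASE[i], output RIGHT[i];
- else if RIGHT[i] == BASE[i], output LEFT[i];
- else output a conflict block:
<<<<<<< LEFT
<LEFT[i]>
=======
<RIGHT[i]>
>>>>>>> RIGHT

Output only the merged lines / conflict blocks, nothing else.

Answer: echo
bravo
bravo
charlie
delta
echo
hotel
charlie

Derivation:
Final LEFT:  [echo, bravo, bravo, charlie, delta, echo, hotel, alpha]
Final RIGHT: [echo, bravo, bravo, charlie, delta, echo, hotel, charlie]
i=0: L=echo R=echo -> agree -> echo
i=1: L=bravo R=bravo -> agree -> bravo
i=2: L=bravo R=bravo -> agree -> bravo
i=3: L=charlie R=charlie -> agree -> charlie
i=4: L=delta R=delta -> agree -> delta
i=5: L=echo R=echo -> agree -> echo
i=6: L=hotel R=hotel -> agree -> hotel
i=7: L=alpha=BASE, R=charlie -> take RIGHT -> charlie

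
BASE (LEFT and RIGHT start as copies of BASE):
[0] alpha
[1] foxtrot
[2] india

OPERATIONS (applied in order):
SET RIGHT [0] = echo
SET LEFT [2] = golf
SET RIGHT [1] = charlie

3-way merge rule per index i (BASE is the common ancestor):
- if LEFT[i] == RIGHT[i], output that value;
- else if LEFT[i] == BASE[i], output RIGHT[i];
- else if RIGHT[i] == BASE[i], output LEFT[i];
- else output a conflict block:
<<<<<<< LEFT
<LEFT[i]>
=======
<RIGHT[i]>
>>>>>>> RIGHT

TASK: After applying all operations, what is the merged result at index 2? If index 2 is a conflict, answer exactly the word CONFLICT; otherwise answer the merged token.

Answer: golf

Derivation:
Final LEFT:  [alpha, foxtrot, golf]
Final RIGHT: [echo, charlie, india]
i=0: L=alpha=BASE, R=echo -> take RIGHT -> echo
i=1: L=foxtrot=BASE, R=charlie -> take RIGHT -> charlie
i=2: L=golf, R=india=BASE -> take LEFT -> golf
Index 2 -> golf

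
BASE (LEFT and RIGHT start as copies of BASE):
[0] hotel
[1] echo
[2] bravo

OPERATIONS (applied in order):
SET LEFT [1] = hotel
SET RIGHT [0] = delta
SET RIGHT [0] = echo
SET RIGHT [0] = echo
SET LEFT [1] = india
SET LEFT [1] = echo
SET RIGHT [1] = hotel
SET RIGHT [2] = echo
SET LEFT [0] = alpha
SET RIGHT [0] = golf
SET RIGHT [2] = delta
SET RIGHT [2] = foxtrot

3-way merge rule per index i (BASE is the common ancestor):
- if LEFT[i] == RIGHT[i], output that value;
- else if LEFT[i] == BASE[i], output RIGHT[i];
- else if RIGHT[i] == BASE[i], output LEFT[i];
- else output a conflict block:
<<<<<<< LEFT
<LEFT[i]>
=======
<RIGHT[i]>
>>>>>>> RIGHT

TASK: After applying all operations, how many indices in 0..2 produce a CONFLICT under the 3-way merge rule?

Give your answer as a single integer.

Final LEFT:  [alpha, echo, bravo]
Final RIGHT: [golf, hotel, foxtrot]
i=0: BASE=hotel L=alpha R=golf all differ -> CONFLICT
i=1: L=echo=BASE, R=hotel -> take RIGHT -> hotel
i=2: L=bravo=BASE, R=foxtrot -> take RIGHT -> foxtrot
Conflict count: 1

Answer: 1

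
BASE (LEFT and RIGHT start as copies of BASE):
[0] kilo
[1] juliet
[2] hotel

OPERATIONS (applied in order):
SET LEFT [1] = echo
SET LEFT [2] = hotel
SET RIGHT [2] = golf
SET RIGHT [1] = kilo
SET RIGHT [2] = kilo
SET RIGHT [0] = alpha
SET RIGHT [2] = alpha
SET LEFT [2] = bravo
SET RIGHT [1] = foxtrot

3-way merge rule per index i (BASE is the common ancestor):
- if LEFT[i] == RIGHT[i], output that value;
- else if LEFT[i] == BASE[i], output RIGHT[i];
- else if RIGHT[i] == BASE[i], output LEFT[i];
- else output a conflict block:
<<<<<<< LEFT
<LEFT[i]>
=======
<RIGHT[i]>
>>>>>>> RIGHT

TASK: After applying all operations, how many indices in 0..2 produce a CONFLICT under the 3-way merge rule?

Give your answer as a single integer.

Final LEFT:  [kilo, echo, bravo]
Final RIGHT: [alpha, foxtrot, alpha]
i=0: L=kilo=BASE, R=alpha -> take RIGHT -> alpha
i=1: BASE=juliet L=echo R=foxtrot all differ -> CONFLICT
i=2: BASE=hotel L=bravo R=alpha all differ -> CONFLICT
Conflict count: 2

Answer: 2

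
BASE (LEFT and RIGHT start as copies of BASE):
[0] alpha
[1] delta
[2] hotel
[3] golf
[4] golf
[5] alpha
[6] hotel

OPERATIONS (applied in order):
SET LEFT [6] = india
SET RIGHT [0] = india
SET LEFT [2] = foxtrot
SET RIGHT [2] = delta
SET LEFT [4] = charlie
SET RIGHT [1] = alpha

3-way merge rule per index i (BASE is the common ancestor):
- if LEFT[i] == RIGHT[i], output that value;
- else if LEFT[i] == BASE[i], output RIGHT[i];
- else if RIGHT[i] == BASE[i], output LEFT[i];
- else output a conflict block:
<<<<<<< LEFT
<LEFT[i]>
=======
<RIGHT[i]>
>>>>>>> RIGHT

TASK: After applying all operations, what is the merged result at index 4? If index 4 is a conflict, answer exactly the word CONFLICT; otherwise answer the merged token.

Final LEFT:  [alpha, delta, foxtrot, golf, charlie, alpha, india]
Final RIGHT: [india, alpha, delta, golf, golf, alpha, hotel]
i=0: L=alpha=BASE, R=india -> take RIGHT -> india
i=1: L=delta=BASE, R=alpha -> take RIGHT -> alpha
i=2: BASE=hotel L=foxtrot R=delta all differ -> CONFLICT
i=3: L=golf R=golf -> agree -> golf
i=4: L=charlie, R=golf=BASE -> take LEFT -> charlie
i=5: L=alpha R=alpha -> agree -> alpha
i=6: L=india, R=hotel=BASE -> take LEFT -> india
Index 4 -> charlie

Answer: charlie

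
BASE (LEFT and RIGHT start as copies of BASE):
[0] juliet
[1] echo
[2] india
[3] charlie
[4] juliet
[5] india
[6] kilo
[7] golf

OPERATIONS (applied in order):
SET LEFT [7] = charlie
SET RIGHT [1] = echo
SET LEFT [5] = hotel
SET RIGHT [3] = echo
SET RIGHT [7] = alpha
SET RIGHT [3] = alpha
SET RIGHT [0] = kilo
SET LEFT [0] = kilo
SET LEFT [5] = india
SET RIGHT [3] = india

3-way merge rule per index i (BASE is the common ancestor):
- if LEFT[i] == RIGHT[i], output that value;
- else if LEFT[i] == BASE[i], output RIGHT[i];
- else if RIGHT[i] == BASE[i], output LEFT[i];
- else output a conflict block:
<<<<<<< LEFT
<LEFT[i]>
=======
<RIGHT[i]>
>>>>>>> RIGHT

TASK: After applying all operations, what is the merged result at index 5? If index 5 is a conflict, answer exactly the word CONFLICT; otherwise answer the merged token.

Answer: india

Derivation:
Final LEFT:  [kilo, echo, india, charlie, juliet, india, kilo, charlie]
Final RIGHT: [kilo, echo, india, india, juliet, india, kilo, alpha]
i=0: L=kilo R=kilo -> agree -> kilo
i=1: L=echo R=echo -> agree -> echo
i=2: L=india R=india -> agree -> india
i=3: L=charlie=BASE, R=india -> take RIGHT -> india
i=4: L=juliet R=juliet -> agree -> juliet
i=5: L=india R=india -> agree -> india
i=6: L=kilo R=kilo -> agree -> kilo
i=7: BASE=golf L=charlie R=alpha all differ -> CONFLICT
Index 5 -> india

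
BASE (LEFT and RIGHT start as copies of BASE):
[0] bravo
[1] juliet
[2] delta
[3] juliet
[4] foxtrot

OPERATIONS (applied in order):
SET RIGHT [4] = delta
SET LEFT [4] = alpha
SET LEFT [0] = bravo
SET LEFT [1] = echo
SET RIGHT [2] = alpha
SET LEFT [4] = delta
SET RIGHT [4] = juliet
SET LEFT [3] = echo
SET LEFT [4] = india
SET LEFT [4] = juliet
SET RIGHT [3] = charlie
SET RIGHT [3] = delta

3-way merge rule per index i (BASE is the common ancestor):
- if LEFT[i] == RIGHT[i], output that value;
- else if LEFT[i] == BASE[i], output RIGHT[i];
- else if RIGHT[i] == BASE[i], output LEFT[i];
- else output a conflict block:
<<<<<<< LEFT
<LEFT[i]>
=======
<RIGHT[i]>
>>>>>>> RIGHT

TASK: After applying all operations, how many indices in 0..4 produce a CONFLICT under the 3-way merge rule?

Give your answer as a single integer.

Final LEFT:  [bravo, echo, delta, echo, juliet]
Final RIGHT: [bravo, juliet, alpha, delta, juliet]
i=0: L=bravo R=bravo -> agree -> bravo
i=1: L=echo, R=juliet=BASE -> take LEFT -> echo
i=2: L=delta=BASE, R=alpha -> take RIGHT -> alpha
i=3: BASE=juliet L=echo R=delta all differ -> CONFLICT
i=4: L=juliet R=juliet -> agree -> juliet
Conflict count: 1

Answer: 1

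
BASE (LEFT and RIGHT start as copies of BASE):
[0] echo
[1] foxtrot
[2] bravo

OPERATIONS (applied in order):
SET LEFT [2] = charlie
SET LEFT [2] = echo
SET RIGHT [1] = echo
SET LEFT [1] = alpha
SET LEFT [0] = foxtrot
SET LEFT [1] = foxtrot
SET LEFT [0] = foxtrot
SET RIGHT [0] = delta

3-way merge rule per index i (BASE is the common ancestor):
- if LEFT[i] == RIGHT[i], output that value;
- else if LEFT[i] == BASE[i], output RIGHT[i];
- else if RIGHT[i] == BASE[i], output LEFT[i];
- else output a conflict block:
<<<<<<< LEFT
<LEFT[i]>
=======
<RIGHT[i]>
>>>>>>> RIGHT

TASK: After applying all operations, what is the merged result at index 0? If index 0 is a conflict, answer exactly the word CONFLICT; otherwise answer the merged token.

Answer: CONFLICT

Derivation:
Final LEFT:  [foxtrot, foxtrot, echo]
Final RIGHT: [delta, echo, bravo]
i=0: BASE=echo L=foxtrot R=delta all differ -> CONFLICT
i=1: L=foxtrot=BASE, R=echo -> take RIGHT -> echo
i=2: L=echo, R=bravo=BASE -> take LEFT -> echo
Index 0 -> CONFLICT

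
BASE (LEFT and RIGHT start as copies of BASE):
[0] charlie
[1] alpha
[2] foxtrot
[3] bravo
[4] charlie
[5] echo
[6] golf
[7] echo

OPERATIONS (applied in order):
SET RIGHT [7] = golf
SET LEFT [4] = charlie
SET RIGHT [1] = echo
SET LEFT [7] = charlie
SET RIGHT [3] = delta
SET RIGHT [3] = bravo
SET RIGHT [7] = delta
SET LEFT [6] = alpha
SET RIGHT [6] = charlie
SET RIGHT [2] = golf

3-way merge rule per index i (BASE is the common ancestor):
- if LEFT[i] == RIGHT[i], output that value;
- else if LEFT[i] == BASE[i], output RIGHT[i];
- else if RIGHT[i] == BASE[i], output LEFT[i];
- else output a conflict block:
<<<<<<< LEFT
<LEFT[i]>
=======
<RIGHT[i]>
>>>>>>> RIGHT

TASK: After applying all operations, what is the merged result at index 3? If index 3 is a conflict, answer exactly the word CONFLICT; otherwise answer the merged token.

Answer: bravo

Derivation:
Final LEFT:  [charlie, alpha, foxtrot, bravo, charlie, echo, alpha, charlie]
Final RIGHT: [charlie, echo, golf, bravo, charlie, echo, charlie, delta]
i=0: L=charlie R=charlie -> agree -> charlie
i=1: L=alpha=BASE, R=echo -> take RIGHT -> echo
i=2: L=foxtrot=BASE, R=golf -> take RIGHT -> golf
i=3: L=bravo R=bravo -> agree -> bravo
i=4: L=charlie R=charlie -> agree -> charlie
i=5: L=echo R=echo -> agree -> echo
i=6: BASE=golf L=alpha R=charlie all differ -> CONFLICT
i=7: BASE=echo L=charlie R=delta all differ -> CONFLICT
Index 3 -> bravo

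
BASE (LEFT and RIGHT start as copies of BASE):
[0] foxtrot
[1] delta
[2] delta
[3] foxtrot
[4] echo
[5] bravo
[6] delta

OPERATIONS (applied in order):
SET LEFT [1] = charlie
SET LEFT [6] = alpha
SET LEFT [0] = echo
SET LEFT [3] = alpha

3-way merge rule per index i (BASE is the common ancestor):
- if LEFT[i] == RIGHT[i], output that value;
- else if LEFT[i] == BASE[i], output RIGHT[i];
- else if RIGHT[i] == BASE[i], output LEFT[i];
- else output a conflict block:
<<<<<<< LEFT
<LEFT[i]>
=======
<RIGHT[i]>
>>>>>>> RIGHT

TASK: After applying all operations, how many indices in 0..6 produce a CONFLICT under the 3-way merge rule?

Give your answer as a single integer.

Final LEFT:  [echo, charlie, delta, alpha, echo, bravo, alpha]
Final RIGHT: [foxtrot, delta, delta, foxtrot, echo, bravo, delta]
i=0: L=echo, R=foxtrot=BASE -> take LEFT -> echo
i=1: L=charlie, R=delta=BASE -> take LEFT -> charlie
i=2: L=delta R=delta -> agree -> delta
i=3: L=alpha, R=foxtrot=BASE -> take LEFT -> alpha
i=4: L=echo R=echo -> agree -> echo
i=5: L=bravo R=bravo -> agree -> bravo
i=6: L=alpha, R=delta=BASE -> take LEFT -> alpha
Conflict count: 0

Answer: 0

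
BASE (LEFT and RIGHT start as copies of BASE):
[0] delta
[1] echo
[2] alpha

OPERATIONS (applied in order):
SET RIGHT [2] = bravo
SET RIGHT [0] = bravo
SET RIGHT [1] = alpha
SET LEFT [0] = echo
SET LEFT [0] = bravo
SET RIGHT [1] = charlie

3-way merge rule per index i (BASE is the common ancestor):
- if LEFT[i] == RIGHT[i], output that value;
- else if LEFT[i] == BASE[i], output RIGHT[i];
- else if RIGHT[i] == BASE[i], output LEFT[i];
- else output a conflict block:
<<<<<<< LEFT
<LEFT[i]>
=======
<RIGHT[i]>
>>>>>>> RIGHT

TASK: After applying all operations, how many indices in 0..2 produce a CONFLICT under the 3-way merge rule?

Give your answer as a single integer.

Final LEFT:  [bravo, echo, alpha]
Final RIGHT: [bravo, charlie, bravo]
i=0: L=bravo R=bravo -> agree -> bravo
i=1: L=echo=BASE, R=charlie -> take RIGHT -> charlie
i=2: L=alpha=BASE, R=bravo -> take RIGHT -> bravo
Conflict count: 0

Answer: 0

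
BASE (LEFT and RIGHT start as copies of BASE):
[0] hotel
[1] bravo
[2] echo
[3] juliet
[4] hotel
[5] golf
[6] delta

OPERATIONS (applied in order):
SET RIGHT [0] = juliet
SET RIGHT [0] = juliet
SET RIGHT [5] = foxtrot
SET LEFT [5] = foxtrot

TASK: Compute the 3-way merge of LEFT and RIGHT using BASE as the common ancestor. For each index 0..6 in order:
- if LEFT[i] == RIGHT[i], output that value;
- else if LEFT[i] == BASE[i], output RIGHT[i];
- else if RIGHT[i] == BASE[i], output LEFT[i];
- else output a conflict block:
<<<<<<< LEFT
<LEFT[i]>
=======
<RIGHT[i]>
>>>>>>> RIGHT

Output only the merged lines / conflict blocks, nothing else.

Final LEFT:  [hotel, bravo, echo, juliet, hotel, foxtrot, delta]
Final RIGHT: [juliet, bravo, echo, juliet, hotel, foxtrot, delta]
i=0: L=hotel=BASE, R=juliet -> take RIGHT -> juliet
i=1: L=bravo R=bravo -> agree -> bravo
i=2: L=echo R=echo -> agree -> echo
i=3: L=juliet R=juliet -> agree -> juliet
i=4: L=hotel R=hotel -> agree -> hotel
i=5: L=foxtrot R=foxtrot -> agree -> foxtrot
i=6: L=delta R=delta -> agree -> delta

Answer: juliet
bravo
echo
juliet
hotel
foxtrot
delta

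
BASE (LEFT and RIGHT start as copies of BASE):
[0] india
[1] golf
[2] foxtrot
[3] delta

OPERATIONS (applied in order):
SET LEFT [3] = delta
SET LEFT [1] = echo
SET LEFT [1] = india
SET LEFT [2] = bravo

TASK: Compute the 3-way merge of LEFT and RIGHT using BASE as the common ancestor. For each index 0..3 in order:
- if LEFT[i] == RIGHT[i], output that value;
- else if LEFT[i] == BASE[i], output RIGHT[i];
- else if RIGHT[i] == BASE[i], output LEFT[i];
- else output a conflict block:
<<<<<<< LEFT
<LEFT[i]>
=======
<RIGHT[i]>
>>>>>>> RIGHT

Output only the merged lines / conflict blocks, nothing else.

Answer: india
india
bravo
delta

Derivation:
Final LEFT:  [india, india, bravo, delta]
Final RIGHT: [india, golf, foxtrot, delta]
i=0: L=india R=india -> agree -> india
i=1: L=india, R=golf=BASE -> take LEFT -> india
i=2: L=bravo, R=foxtrot=BASE -> take LEFT -> bravo
i=3: L=delta R=delta -> agree -> delta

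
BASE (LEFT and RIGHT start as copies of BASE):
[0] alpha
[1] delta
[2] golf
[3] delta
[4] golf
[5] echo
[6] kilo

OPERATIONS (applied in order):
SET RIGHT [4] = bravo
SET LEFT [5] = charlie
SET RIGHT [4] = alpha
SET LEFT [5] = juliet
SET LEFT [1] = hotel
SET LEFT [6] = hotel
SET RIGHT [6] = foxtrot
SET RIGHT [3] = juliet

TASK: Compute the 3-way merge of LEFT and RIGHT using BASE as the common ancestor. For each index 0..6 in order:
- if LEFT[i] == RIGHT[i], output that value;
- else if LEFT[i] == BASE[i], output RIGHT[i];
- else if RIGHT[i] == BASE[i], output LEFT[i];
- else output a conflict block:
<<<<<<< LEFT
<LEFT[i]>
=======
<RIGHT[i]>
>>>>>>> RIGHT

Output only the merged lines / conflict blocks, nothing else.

Final LEFT:  [alpha, hotel, golf, delta, golf, juliet, hotel]
Final RIGHT: [alpha, delta, golf, juliet, alpha, echo, foxtrot]
i=0: L=alpha R=alpha -> agree -> alpha
i=1: L=hotel, R=delta=BASE -> take LEFT -> hotel
i=2: L=golf R=golf -> agree -> golf
i=3: L=delta=BASE, R=juliet -> take RIGHT -> juliet
i=4: L=golf=BASE, R=alpha -> take RIGHT -> alpha
i=5: L=juliet, R=echo=BASE -> take LEFT -> juliet
i=6: BASE=kilo L=hotel R=foxtrot all differ -> CONFLICT

Answer: alpha
hotel
golf
juliet
alpha
juliet
<<<<<<< LEFT
hotel
=======
foxtrot
>>>>>>> RIGHT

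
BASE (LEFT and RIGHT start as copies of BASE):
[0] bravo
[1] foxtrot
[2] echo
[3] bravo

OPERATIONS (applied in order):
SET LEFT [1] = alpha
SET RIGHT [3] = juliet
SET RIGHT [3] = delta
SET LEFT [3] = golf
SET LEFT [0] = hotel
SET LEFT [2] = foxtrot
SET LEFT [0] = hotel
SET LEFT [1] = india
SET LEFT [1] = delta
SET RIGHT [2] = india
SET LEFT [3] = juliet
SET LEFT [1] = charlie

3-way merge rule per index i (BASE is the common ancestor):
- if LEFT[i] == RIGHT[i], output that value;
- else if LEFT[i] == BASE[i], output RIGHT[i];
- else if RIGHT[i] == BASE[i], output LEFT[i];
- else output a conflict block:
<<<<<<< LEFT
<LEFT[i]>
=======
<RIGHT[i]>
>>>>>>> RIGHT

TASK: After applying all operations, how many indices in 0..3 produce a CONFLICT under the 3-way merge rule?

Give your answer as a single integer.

Final LEFT:  [hotel, charlie, foxtrot, juliet]
Final RIGHT: [bravo, foxtrot, india, delta]
i=0: L=hotel, R=bravo=BASE -> take LEFT -> hotel
i=1: L=charlie, R=foxtrot=BASE -> take LEFT -> charlie
i=2: BASE=echo L=foxtrot R=india all differ -> CONFLICT
i=3: BASE=bravo L=juliet R=delta all differ -> CONFLICT
Conflict count: 2

Answer: 2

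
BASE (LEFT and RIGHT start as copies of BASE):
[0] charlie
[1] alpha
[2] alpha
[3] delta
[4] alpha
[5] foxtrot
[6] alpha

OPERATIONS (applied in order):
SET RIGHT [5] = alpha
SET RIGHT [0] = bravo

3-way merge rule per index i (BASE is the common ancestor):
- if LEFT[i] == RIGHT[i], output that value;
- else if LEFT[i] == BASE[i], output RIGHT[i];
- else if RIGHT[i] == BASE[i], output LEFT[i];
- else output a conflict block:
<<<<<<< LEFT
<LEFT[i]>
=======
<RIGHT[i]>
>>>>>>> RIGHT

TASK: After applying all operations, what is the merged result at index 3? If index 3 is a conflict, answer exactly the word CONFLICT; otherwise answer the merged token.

Answer: delta

Derivation:
Final LEFT:  [charlie, alpha, alpha, delta, alpha, foxtrot, alpha]
Final RIGHT: [bravo, alpha, alpha, delta, alpha, alpha, alpha]
i=0: L=charlie=BASE, R=bravo -> take RIGHT -> bravo
i=1: L=alpha R=alpha -> agree -> alpha
i=2: L=alpha R=alpha -> agree -> alpha
i=3: L=delta R=delta -> agree -> delta
i=4: L=alpha R=alpha -> agree -> alpha
i=5: L=foxtrot=BASE, R=alpha -> take RIGHT -> alpha
i=6: L=alpha R=alpha -> agree -> alpha
Index 3 -> delta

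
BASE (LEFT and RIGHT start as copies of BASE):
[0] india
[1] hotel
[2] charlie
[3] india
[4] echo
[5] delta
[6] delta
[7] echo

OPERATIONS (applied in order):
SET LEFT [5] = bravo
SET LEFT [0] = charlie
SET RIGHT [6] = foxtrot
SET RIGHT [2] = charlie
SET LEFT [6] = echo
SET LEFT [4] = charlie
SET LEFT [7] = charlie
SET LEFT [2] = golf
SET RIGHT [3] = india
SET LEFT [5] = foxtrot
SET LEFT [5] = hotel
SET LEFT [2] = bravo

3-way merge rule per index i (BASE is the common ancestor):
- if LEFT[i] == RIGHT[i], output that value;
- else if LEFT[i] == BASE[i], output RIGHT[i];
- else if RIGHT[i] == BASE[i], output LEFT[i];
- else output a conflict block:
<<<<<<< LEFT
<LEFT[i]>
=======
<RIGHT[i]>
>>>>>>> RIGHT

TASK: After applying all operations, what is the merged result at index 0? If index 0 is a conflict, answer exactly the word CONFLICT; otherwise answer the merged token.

Final LEFT:  [charlie, hotel, bravo, india, charlie, hotel, echo, charlie]
Final RIGHT: [india, hotel, charlie, india, echo, delta, foxtrot, echo]
i=0: L=charlie, R=india=BASE -> take LEFT -> charlie
i=1: L=hotel R=hotel -> agree -> hotel
i=2: L=bravo, R=charlie=BASE -> take LEFT -> bravo
i=3: L=india R=india -> agree -> india
i=4: L=charlie, R=echo=BASE -> take LEFT -> charlie
i=5: L=hotel, R=delta=BASE -> take LEFT -> hotel
i=6: BASE=delta L=echo R=foxtrot all differ -> CONFLICT
i=7: L=charlie, R=echo=BASE -> take LEFT -> charlie
Index 0 -> charlie

Answer: charlie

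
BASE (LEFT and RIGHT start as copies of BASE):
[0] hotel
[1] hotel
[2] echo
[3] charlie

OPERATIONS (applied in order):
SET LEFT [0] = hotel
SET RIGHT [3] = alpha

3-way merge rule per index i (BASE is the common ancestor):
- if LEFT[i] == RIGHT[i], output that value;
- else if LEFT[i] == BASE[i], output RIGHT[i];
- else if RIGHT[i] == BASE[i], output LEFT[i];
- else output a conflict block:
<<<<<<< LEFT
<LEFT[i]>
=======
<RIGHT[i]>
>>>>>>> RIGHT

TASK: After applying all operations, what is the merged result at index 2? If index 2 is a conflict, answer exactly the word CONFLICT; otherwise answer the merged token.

Answer: echo

Derivation:
Final LEFT:  [hotel, hotel, echo, charlie]
Final RIGHT: [hotel, hotel, echo, alpha]
i=0: L=hotel R=hotel -> agree -> hotel
i=1: L=hotel R=hotel -> agree -> hotel
i=2: L=echo R=echo -> agree -> echo
i=3: L=charlie=BASE, R=alpha -> take RIGHT -> alpha
Index 2 -> echo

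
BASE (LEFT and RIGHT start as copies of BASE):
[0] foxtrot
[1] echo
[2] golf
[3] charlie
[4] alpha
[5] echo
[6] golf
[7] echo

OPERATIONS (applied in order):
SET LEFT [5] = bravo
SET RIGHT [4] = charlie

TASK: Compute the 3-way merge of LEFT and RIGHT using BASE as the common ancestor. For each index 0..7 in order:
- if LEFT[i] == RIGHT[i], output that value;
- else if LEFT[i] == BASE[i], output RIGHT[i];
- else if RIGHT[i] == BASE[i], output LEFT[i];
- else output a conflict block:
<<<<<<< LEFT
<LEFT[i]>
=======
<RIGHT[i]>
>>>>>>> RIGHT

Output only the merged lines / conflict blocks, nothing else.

Final LEFT:  [foxtrot, echo, golf, charlie, alpha, bravo, golf, echo]
Final RIGHT: [foxtrot, echo, golf, charlie, charlie, echo, golf, echo]
i=0: L=foxtrot R=foxtrot -> agree -> foxtrot
i=1: L=echo R=echo -> agree -> echo
i=2: L=golf R=golf -> agree -> golf
i=3: L=charlie R=charlie -> agree -> charlie
i=4: L=alpha=BASE, R=charlie -> take RIGHT -> charlie
i=5: L=bravo, R=echo=BASE -> take LEFT -> bravo
i=6: L=golf R=golf -> agree -> golf
i=7: L=echo R=echo -> agree -> echo

Answer: foxtrot
echo
golf
charlie
charlie
bravo
golf
echo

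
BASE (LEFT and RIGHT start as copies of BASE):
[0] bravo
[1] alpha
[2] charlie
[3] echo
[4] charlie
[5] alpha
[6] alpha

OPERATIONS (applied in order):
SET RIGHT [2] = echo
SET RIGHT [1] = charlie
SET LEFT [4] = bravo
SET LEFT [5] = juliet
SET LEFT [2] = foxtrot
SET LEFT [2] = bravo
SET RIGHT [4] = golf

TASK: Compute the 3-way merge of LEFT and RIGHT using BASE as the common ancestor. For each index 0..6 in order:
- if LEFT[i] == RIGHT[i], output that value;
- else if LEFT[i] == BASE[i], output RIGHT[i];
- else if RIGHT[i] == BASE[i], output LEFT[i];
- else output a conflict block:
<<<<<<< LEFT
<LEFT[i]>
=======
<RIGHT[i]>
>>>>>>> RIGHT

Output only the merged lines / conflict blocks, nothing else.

Answer: bravo
charlie
<<<<<<< LEFT
bravo
=======
echo
>>>>>>> RIGHT
echo
<<<<<<< LEFT
bravo
=======
golf
>>>>>>> RIGHT
juliet
alpha

Derivation:
Final LEFT:  [bravo, alpha, bravo, echo, bravo, juliet, alpha]
Final RIGHT: [bravo, charlie, echo, echo, golf, alpha, alpha]
i=0: L=bravo R=bravo -> agree -> bravo
i=1: L=alpha=BASE, R=charlie -> take RIGHT -> charlie
i=2: BASE=charlie L=bravo R=echo all differ -> CONFLICT
i=3: L=echo R=echo -> agree -> echo
i=4: BASE=charlie L=bravo R=golf all differ -> CONFLICT
i=5: L=juliet, R=alpha=BASE -> take LEFT -> juliet
i=6: L=alpha R=alpha -> agree -> alpha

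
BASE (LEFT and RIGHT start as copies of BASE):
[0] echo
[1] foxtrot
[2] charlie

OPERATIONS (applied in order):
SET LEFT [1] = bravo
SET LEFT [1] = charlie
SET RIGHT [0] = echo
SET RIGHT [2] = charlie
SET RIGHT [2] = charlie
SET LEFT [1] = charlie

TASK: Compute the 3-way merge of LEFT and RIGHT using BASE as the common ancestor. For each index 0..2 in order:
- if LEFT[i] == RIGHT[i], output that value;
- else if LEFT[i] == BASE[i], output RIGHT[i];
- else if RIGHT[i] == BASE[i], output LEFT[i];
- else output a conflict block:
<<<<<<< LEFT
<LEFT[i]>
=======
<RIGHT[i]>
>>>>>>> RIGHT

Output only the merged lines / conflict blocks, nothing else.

Final LEFT:  [echo, charlie, charlie]
Final RIGHT: [echo, foxtrot, charlie]
i=0: L=echo R=echo -> agree -> echo
i=1: L=charlie, R=foxtrot=BASE -> take LEFT -> charlie
i=2: L=charlie R=charlie -> agree -> charlie

Answer: echo
charlie
charlie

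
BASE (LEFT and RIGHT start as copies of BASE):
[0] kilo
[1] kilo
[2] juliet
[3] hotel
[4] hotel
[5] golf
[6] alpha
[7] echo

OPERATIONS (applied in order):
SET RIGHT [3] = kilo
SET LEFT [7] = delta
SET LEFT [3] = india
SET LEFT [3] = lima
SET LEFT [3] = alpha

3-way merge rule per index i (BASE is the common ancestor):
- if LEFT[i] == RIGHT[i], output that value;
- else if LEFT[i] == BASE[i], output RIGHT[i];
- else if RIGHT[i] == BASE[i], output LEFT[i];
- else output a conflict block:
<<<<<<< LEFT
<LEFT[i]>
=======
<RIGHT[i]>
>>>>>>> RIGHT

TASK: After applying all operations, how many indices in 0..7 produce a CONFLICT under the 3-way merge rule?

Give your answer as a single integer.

Answer: 1

Derivation:
Final LEFT:  [kilo, kilo, juliet, alpha, hotel, golf, alpha, delta]
Final RIGHT: [kilo, kilo, juliet, kilo, hotel, golf, alpha, echo]
i=0: L=kilo R=kilo -> agree -> kilo
i=1: L=kilo R=kilo -> agree -> kilo
i=2: L=juliet R=juliet -> agree -> juliet
i=3: BASE=hotel L=alpha R=kilo all differ -> CONFLICT
i=4: L=hotel R=hotel -> agree -> hotel
i=5: L=golf R=golf -> agree -> golf
i=6: L=alpha R=alpha -> agree -> alpha
i=7: L=delta, R=echo=BASE -> take LEFT -> delta
Conflict count: 1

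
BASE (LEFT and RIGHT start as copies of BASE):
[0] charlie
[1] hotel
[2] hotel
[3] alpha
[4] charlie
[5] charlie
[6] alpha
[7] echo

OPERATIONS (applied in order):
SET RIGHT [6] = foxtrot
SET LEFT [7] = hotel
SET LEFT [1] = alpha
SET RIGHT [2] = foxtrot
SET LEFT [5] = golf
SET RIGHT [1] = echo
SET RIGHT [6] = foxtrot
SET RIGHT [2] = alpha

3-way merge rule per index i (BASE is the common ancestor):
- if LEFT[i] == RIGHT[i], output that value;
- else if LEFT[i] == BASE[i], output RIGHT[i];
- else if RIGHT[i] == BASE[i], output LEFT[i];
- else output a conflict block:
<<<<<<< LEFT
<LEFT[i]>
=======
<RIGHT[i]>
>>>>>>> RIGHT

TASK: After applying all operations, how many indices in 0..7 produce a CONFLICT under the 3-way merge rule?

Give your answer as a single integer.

Answer: 1

Derivation:
Final LEFT:  [charlie, alpha, hotel, alpha, charlie, golf, alpha, hotel]
Final RIGHT: [charlie, echo, alpha, alpha, charlie, charlie, foxtrot, echo]
i=0: L=charlie R=charlie -> agree -> charlie
i=1: BASE=hotel L=alpha R=echo all differ -> CONFLICT
i=2: L=hotel=BASE, R=alpha -> take RIGHT -> alpha
i=3: L=alpha R=alpha -> agree -> alpha
i=4: L=charlie R=charlie -> agree -> charlie
i=5: L=golf, R=charlie=BASE -> take LEFT -> golf
i=6: L=alpha=BASE, R=foxtrot -> take RIGHT -> foxtrot
i=7: L=hotel, R=echo=BASE -> take LEFT -> hotel
Conflict count: 1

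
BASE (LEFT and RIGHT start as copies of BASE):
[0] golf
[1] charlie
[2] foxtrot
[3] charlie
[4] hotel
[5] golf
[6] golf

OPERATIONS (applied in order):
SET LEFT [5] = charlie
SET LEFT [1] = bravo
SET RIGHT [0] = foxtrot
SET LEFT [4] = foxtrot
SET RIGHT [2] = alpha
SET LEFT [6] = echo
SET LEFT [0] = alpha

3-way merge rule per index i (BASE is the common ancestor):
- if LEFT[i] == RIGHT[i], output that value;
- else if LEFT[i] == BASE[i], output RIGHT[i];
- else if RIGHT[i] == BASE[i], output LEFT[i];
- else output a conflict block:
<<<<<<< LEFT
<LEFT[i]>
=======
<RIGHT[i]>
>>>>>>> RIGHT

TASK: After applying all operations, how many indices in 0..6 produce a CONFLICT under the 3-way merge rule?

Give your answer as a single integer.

Final LEFT:  [alpha, bravo, foxtrot, charlie, foxtrot, charlie, echo]
Final RIGHT: [foxtrot, charlie, alpha, charlie, hotel, golf, golf]
i=0: BASE=golf L=alpha R=foxtrot all differ -> CONFLICT
i=1: L=bravo, R=charlie=BASE -> take LEFT -> bravo
i=2: L=foxtrot=BASE, R=alpha -> take RIGHT -> alpha
i=3: L=charlie R=charlie -> agree -> charlie
i=4: L=foxtrot, R=hotel=BASE -> take LEFT -> foxtrot
i=5: L=charlie, R=golf=BASE -> take LEFT -> charlie
i=6: L=echo, R=golf=BASE -> take LEFT -> echo
Conflict count: 1

Answer: 1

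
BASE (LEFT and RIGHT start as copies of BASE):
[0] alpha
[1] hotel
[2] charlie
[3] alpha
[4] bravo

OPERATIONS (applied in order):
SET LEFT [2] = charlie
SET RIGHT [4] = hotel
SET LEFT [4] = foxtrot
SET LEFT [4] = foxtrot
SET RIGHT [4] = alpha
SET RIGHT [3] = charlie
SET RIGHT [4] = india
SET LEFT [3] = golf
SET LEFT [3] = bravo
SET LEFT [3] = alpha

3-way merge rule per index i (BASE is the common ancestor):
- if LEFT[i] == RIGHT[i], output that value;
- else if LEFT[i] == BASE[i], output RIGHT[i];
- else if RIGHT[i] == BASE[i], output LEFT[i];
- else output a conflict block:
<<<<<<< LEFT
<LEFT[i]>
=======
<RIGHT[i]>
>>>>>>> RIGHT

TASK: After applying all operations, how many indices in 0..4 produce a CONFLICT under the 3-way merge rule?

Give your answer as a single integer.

Final LEFT:  [alpha, hotel, charlie, alpha, foxtrot]
Final RIGHT: [alpha, hotel, charlie, charlie, india]
i=0: L=alpha R=alpha -> agree -> alpha
i=1: L=hotel R=hotel -> agree -> hotel
i=2: L=charlie R=charlie -> agree -> charlie
i=3: L=alpha=BASE, R=charlie -> take RIGHT -> charlie
i=4: BASE=bravo L=foxtrot R=india all differ -> CONFLICT
Conflict count: 1

Answer: 1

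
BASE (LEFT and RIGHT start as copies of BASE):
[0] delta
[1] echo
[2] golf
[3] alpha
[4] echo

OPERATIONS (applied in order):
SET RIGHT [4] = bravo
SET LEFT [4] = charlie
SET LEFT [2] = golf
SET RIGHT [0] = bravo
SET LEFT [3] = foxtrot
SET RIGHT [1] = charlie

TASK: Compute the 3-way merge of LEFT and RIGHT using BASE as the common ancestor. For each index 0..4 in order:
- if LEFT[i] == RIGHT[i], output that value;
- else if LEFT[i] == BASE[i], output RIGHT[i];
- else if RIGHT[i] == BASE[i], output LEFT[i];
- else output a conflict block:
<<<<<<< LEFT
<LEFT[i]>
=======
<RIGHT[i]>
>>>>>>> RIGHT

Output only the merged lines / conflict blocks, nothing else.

Answer: bravo
charlie
golf
foxtrot
<<<<<<< LEFT
charlie
=======
bravo
>>>>>>> RIGHT

Derivation:
Final LEFT:  [delta, echo, golf, foxtrot, charlie]
Final RIGHT: [bravo, charlie, golf, alpha, bravo]
i=0: L=delta=BASE, R=bravo -> take RIGHT -> bravo
i=1: L=echo=BASE, R=charlie -> take RIGHT -> charlie
i=2: L=golf R=golf -> agree -> golf
i=3: L=foxtrot, R=alpha=BASE -> take LEFT -> foxtrot
i=4: BASE=echo L=charlie R=bravo all differ -> CONFLICT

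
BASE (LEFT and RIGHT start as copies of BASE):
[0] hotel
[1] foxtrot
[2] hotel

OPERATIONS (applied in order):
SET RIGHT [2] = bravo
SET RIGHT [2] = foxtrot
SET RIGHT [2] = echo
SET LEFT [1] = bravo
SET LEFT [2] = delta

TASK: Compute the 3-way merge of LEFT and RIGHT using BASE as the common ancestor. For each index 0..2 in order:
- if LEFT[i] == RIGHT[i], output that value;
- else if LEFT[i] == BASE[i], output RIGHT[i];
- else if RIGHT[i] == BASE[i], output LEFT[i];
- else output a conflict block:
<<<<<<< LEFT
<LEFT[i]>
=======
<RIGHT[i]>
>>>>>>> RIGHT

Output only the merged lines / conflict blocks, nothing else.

Final LEFT:  [hotel, bravo, delta]
Final RIGHT: [hotel, foxtrot, echo]
i=0: L=hotel R=hotel -> agree -> hotel
i=1: L=bravo, R=foxtrot=BASE -> take LEFT -> bravo
i=2: BASE=hotel L=delta R=echo all differ -> CONFLICT

Answer: hotel
bravo
<<<<<<< LEFT
delta
=======
echo
>>>>>>> RIGHT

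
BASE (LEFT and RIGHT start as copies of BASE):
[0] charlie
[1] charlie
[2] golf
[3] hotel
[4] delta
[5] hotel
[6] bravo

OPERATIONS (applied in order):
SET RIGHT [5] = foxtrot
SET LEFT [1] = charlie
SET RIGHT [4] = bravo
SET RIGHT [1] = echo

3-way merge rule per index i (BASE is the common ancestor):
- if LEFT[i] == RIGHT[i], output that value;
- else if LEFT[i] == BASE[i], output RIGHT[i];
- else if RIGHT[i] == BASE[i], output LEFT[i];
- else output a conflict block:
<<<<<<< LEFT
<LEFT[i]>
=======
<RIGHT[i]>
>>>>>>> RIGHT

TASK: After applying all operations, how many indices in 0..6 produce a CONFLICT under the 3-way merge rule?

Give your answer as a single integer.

Answer: 0

Derivation:
Final LEFT:  [charlie, charlie, golf, hotel, delta, hotel, bravo]
Final RIGHT: [charlie, echo, golf, hotel, bravo, foxtrot, bravo]
i=0: L=charlie R=charlie -> agree -> charlie
i=1: L=charlie=BASE, R=echo -> take RIGHT -> echo
i=2: L=golf R=golf -> agree -> golf
i=3: L=hotel R=hotel -> agree -> hotel
i=4: L=delta=BASE, R=bravo -> take RIGHT -> bravo
i=5: L=hotel=BASE, R=foxtrot -> take RIGHT -> foxtrot
i=6: L=bravo R=bravo -> agree -> bravo
Conflict count: 0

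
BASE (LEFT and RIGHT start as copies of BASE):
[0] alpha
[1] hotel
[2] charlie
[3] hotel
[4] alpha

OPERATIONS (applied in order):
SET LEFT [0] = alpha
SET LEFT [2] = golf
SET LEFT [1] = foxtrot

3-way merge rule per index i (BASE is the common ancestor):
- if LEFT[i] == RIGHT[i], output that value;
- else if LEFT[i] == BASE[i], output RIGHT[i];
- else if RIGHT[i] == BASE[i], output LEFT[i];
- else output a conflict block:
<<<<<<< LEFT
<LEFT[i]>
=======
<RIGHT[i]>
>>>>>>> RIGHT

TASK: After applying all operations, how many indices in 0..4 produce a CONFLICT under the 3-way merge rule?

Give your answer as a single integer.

Final LEFT:  [alpha, foxtrot, golf, hotel, alpha]
Final RIGHT: [alpha, hotel, charlie, hotel, alpha]
i=0: L=alpha R=alpha -> agree -> alpha
i=1: L=foxtrot, R=hotel=BASE -> take LEFT -> foxtrot
i=2: L=golf, R=charlie=BASE -> take LEFT -> golf
i=3: L=hotel R=hotel -> agree -> hotel
i=4: L=alpha R=alpha -> agree -> alpha
Conflict count: 0

Answer: 0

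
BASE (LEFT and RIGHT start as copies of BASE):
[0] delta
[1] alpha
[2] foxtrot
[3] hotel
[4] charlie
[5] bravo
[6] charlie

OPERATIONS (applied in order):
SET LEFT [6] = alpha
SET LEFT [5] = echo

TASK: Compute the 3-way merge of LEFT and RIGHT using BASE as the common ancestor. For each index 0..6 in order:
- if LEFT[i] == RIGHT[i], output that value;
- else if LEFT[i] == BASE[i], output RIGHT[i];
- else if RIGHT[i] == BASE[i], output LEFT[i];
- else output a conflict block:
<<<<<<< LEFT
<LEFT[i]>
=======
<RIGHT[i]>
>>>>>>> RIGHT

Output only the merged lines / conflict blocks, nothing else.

Final LEFT:  [delta, alpha, foxtrot, hotel, charlie, echo, alpha]
Final RIGHT: [delta, alpha, foxtrot, hotel, charlie, bravo, charlie]
i=0: L=delta R=delta -> agree -> delta
i=1: L=alpha R=alpha -> agree -> alpha
i=2: L=foxtrot R=foxtrot -> agree -> foxtrot
i=3: L=hotel R=hotel -> agree -> hotel
i=4: L=charlie R=charlie -> agree -> charlie
i=5: L=echo, R=bravo=BASE -> take LEFT -> echo
i=6: L=alpha, R=charlie=BASE -> take LEFT -> alpha

Answer: delta
alpha
foxtrot
hotel
charlie
echo
alpha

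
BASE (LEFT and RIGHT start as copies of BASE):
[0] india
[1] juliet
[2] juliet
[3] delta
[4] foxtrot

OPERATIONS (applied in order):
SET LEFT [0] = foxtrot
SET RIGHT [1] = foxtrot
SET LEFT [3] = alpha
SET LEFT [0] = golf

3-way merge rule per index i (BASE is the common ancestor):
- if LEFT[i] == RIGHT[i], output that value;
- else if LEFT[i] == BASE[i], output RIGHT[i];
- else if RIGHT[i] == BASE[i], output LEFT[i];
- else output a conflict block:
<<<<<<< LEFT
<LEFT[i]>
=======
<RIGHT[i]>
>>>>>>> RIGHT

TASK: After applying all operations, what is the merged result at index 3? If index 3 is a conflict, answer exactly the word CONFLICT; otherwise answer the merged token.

Answer: alpha

Derivation:
Final LEFT:  [golf, juliet, juliet, alpha, foxtrot]
Final RIGHT: [india, foxtrot, juliet, delta, foxtrot]
i=0: L=golf, R=india=BASE -> take LEFT -> golf
i=1: L=juliet=BASE, R=foxtrot -> take RIGHT -> foxtrot
i=2: L=juliet R=juliet -> agree -> juliet
i=3: L=alpha, R=delta=BASE -> take LEFT -> alpha
i=4: L=foxtrot R=foxtrot -> agree -> foxtrot
Index 3 -> alpha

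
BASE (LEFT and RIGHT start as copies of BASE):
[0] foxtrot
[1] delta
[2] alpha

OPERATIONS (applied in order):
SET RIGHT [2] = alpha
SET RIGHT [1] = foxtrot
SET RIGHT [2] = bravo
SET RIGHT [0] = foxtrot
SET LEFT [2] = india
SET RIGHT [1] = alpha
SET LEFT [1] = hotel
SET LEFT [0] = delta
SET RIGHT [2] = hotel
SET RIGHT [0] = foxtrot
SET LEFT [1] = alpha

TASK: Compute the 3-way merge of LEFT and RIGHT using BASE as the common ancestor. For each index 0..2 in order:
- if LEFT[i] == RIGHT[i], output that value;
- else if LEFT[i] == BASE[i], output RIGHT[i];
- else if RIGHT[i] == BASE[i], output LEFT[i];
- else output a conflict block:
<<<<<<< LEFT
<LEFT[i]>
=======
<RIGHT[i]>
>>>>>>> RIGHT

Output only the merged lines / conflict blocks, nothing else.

Final LEFT:  [delta, alpha, india]
Final RIGHT: [foxtrot, alpha, hotel]
i=0: L=delta, R=foxtrot=BASE -> take LEFT -> delta
i=1: L=alpha R=alpha -> agree -> alpha
i=2: BASE=alpha L=india R=hotel all differ -> CONFLICT

Answer: delta
alpha
<<<<<<< LEFT
india
=======
hotel
>>>>>>> RIGHT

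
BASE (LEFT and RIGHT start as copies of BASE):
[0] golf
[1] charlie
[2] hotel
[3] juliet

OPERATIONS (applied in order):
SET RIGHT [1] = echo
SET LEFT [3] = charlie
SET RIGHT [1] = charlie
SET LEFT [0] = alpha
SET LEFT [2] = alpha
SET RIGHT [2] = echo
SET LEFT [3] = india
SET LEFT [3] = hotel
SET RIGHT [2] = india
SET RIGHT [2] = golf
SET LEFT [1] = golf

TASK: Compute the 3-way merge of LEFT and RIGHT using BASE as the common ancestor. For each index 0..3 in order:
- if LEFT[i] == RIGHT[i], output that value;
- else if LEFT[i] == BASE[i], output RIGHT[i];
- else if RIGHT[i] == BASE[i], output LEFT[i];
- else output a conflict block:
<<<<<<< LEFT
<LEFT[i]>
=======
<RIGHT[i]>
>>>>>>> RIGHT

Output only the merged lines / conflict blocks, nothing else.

Final LEFT:  [alpha, golf, alpha, hotel]
Final RIGHT: [golf, charlie, golf, juliet]
i=0: L=alpha, R=golf=BASE -> take LEFT -> alpha
i=1: L=golf, R=charlie=BASE -> take LEFT -> golf
i=2: BASE=hotel L=alpha R=golf all differ -> CONFLICT
i=3: L=hotel, R=juliet=BASE -> take LEFT -> hotel

Answer: alpha
golf
<<<<<<< LEFT
alpha
=======
golf
>>>>>>> RIGHT
hotel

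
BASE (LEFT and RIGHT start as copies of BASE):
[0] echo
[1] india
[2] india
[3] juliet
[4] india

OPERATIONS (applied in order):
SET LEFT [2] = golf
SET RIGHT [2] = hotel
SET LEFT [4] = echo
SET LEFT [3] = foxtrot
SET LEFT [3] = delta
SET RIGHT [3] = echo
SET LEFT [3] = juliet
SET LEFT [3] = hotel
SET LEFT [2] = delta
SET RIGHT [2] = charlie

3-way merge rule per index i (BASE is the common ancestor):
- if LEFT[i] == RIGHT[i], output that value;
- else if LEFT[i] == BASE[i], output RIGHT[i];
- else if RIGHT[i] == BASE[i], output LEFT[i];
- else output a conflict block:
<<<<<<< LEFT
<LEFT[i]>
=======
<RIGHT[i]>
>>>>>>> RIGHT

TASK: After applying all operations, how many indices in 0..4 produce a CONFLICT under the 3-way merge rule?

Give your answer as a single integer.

Final LEFT:  [echo, india, delta, hotel, echo]
Final RIGHT: [echo, india, charlie, echo, india]
i=0: L=echo R=echo -> agree -> echo
i=1: L=india R=india -> agree -> india
i=2: BASE=india L=delta R=charlie all differ -> CONFLICT
i=3: BASE=juliet L=hotel R=echo all differ -> CONFLICT
i=4: L=echo, R=india=BASE -> take LEFT -> echo
Conflict count: 2

Answer: 2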